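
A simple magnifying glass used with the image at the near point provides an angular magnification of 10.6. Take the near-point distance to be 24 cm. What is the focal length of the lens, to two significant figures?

For the image at the near point, M = 1 + D/f.
f = D/(M - 1) = 24/(10.6 - 1) = 2.500 cm.

2.5 cm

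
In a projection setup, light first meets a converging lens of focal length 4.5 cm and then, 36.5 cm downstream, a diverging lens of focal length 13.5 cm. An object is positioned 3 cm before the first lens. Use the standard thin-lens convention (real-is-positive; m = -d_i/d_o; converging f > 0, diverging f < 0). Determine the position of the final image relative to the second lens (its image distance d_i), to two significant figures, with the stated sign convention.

Applying the thin-lens equation to the first lens, 1/4.5 = 1/3 + 1/d_i1, which gives d_i1 = -9.000 cm.
The intermediate image is virtual, 9.000 cm to the left of lens 1, so d_o2 = L - d_i1 = 36.5 - (-9.000) = 45.500 cm.
Applying the thin-lens equation again with f_2 = -13.5 cm and d_o2 = 45.500 cm gives d_i2 = -10.411 cm.

-10 cm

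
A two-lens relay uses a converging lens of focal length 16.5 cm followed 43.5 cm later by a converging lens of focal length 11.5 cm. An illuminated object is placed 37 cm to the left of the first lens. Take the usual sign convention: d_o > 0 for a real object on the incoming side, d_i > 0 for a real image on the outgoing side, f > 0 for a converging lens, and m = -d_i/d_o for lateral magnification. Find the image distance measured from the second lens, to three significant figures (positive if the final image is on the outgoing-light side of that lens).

First lens: d_i1 = 1/(1/16.5 - 1/37) = 29.780 cm.
That image sits 13.720 cm in front of the second lens, so d_o2 = 13.720 cm.
Second lens: d_i2 = 1/(1/11.5 - 1/(13.720)) = 71.085 cm.

71.1 cm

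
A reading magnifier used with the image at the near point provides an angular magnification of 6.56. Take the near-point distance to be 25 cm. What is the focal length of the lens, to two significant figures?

For the image at the near point, M = 1 + D/f.
f = D/(M - 1) = 25/(6.56 - 1) = 4.496 cm.

4.5 cm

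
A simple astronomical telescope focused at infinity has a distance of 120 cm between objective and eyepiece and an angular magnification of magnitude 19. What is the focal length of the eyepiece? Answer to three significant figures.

In normal adjustment the tube length equals f_obj + f_eye and |M| = f_obj/f_eye.
So f_obj = 19 f_eye and 19 f_eye + f_eye = 120 cm, giving f_eye = 120/20 = 6.000 cm and f_obj = 114.000 cm.

6.00 cm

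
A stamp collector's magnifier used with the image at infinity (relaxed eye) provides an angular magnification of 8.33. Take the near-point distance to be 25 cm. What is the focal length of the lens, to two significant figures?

For the image at infinity, M = D/f.
f = D/M = 25/8.33 = 3.001 cm.

3.0 cm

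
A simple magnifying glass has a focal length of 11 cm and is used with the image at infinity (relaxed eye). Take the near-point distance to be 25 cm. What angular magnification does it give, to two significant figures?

M = D/f = 25/11 = 2.273.

2.3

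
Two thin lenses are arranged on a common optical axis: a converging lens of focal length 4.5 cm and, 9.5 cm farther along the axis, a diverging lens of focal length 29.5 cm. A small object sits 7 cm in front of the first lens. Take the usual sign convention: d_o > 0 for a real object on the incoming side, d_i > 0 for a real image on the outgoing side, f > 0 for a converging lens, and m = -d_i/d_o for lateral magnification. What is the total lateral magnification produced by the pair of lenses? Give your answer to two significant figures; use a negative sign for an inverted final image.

-2.0

First lens: d_i1 = 1/(1/4.5 - 1/7) = 12.600 cm.
m_1 = -(12.600)/7 = -1.8000.
This image would form 12.600 cm past lens 1, i.e. 3.100 cm beyond lens 2, so it is a virtual object for lens 2: d_o2 = 9.5 - 12.600 = -3.100 cm.
Second lens: d_i2 = 1/(1/(-29.5) - 1/(-3.100)) = 3.464 cm.
m_2 = -(3.464)/(-3.100) = 1.1174.
Total m = m_1 x m_2 = (-1.8000)(1.1174) = -2.0114.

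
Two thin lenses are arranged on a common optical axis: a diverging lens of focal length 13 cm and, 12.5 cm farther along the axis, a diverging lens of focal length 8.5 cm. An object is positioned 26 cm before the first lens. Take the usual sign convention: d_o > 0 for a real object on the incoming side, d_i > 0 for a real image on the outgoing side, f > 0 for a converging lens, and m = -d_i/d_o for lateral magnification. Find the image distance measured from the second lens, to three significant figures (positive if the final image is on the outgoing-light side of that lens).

Lens 1: 1/d_i1 = 1/f_1 - 1/d_o1 = 1/(-13) - 1/26 = -0.11538 cm^-1, so d_i1 = -8.667 cm.
The intermediate image is virtual, 8.667 cm to the left of lens 1, so d_o2 = L - d_i1 = 12.5 - (-8.667) = 21.167 cm.
Lens 2: 1/d_i2 = 1/f_2 - 1/d_o2 = 1/(-8.5) - 1/(21.167) = -0.16489 cm^-1, so d_i2 = -6.065 cm.

-6.06 cm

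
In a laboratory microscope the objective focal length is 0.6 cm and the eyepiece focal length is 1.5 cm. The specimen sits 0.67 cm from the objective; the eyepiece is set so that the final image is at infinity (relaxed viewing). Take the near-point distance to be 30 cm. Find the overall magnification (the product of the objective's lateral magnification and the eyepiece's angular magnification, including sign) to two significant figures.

Objective: 1/d_i = 1/f_obj - 1/d_o = 1/0.6 - 1/0.67 = 0.17413 cm^-1, so d_i = 5.743 cm.
m_obj = -d_i/d_o = -5.743/0.67 = -8.571.
Eyepiece angular magnification (image at infinity): M_eye = D/f_e = 30/1.5 = 20.000.
Overall M = m_obj x M_eye = (-8.571)(20.000) = -171.43.

-170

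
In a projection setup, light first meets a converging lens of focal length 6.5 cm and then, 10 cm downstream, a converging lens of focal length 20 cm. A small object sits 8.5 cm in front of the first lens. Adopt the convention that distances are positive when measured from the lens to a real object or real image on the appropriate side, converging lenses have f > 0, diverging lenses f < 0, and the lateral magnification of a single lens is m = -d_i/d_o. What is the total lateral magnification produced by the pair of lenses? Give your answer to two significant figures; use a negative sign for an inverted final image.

-1.7

Lens 1: 1/d_i1 = 1/f_1 - 1/d_o1 = 1/6.5 - 1/8.5 = 0.03620 cm^-1, so d_i1 = 27.625 cm.
m_1 = -(27.625)/8.5 = -3.2500.
This image would form 27.625 cm past lens 1, i.e. 17.625 cm beyond lens 2, so it is a virtual object for lens 2: d_o2 = 10 - 27.625 = -17.625 cm.
Lens 2: 1/d_i2 = 1/f_2 - 1/d_o2 = 1/20 - 1/(-17.625) = 0.10674 cm^-1, so d_i2 = 9.369 cm.
m_2 = -(9.369)/(-17.625) = 0.5316.
Total m = m_1 x m_2 = (-3.2500)(0.5316) = -1.7276.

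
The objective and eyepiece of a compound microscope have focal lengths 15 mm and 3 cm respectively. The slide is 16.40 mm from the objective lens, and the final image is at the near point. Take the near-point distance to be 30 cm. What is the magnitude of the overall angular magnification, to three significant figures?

Convert to cm: f_obj = 15 mm = 1.5 cm; d_o = 16.40 mm = 1.64 cm.
Objective: 1/d_i = 1/f_obj - 1/d_o = 1/1.5 - 1/1.64 = 0.05691 cm^-1, so d_i = 17.571 cm.
m_obj = -d_i/d_o = -17.571/1.64 = -10.714.
Eyepiece angular magnification (image at near point): M_eye = 1 + D/f_e = 1 + 30/3 = 11.000.
Overall M = m_obj x M_eye = (-10.714)(11.000) = -117.86.
|M| = 117.86.

118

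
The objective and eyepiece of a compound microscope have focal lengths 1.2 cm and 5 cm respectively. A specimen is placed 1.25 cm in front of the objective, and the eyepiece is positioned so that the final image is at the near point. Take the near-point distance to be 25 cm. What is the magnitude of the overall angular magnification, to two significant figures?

Objective: 1/d_i = 1/f_obj - 1/d_o = 1/1.2 - 1/1.25 = 0.03333 cm^-1, so d_i = 30.000 cm.
m_obj = -d_i/d_o = -30.000/1.25 = -24.000.
Eyepiece angular magnification (image at near point): M_eye = 1 + D/f_e = 1 + 25/5 = 6.000.
Overall M = m_obj x M_eye = (-24.000)(6.000) = -144.00.
|M| = 144.00.

140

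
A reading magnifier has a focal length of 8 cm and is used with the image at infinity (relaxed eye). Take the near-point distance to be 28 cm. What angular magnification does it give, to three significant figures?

3.50

M = D/f = 28/8 = 3.500.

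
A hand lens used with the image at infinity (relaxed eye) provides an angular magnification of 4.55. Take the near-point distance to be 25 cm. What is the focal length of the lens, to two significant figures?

5.5 cm

For the image at infinity, M = D/f.
f = D/M = 25/4.55 = 5.495 cm.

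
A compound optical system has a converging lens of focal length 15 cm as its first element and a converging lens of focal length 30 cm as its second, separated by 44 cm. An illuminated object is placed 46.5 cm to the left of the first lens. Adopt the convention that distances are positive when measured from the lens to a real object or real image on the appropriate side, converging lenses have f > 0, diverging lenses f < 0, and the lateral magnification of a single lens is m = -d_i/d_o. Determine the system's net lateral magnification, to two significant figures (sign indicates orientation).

First lens: d_i1 = 1/(1/15 - 1/46.5) = 22.143 cm.
m_1 = -(22.143)/46.5 = -0.4762.
That image sits 21.857 cm in front of the second lens, so d_o2 = 21.857 cm.
Second lens: d_i2 = 1/(1/30 - 1/(21.857)) = -80.526 cm.
m_2 = -(-80.526)/(21.857) = 3.6842.
Overall magnification: m = m_1 m_2 = -1.7544.

-1.8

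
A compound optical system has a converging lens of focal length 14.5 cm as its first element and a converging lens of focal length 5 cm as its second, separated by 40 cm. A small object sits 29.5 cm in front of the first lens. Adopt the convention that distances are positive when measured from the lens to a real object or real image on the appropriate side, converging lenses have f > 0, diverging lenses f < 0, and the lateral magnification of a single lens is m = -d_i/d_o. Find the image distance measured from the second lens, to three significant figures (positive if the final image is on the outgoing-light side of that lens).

Lens 1: 1/d_i1 = 1/f_1 - 1/d_o1 = 1/14.5 - 1/29.5 = 0.03507 cm^-1, so d_i1 = 28.517 cm.
The intermediate image is 28.517 cm to the right of lens 1, so d_o2 = L - d_i1 = 40 - 28.517 = 11.483 cm.
Lens 2: 1/d_i2 = 1/f_2 - 1/d_o2 = 1/5 - 1/(11.483) = 0.11292 cm^-1, so d_i2 = 8.856 cm.

8.86 cm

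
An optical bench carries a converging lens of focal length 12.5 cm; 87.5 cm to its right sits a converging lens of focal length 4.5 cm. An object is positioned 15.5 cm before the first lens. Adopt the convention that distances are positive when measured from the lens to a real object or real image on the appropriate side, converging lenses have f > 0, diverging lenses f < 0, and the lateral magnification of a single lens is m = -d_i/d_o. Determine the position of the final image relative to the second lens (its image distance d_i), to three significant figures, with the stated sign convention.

5.60 cm

First lens: d_i1 = 1/(1/12.5 - 1/15.5) = 64.583 cm.
That image sits 22.917 cm in front of the second lens, so d_o2 = 22.917 cm.
Second lens: d_i2 = 1/(1/4.5 - 1/(22.917)) = 5.600 cm.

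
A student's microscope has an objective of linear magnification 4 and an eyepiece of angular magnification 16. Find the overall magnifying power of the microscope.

64

The overall magnification of a compound microscope is the product of the objective and eyepiece magnifications:
M = M_obj x M_eye = 4 x 16 = 64.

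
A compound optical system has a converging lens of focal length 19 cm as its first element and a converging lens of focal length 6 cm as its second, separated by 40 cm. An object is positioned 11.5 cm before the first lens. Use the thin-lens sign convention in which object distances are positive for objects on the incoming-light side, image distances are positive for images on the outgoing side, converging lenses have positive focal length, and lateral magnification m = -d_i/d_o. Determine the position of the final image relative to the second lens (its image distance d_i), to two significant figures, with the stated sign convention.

6.6 cm

First lens: d_i1 = 1/(1/19 - 1/11.5) = -29.133 cm.
With d_i1 < 0 the first image is virtual and lies on the object side; the object distance for lens 2 is d_o2 = 40 - (-29.133) = 69.133 cm.
Second lens: d_i2 = 1/(1/6 - 1/(69.133)) = 6.570 cm.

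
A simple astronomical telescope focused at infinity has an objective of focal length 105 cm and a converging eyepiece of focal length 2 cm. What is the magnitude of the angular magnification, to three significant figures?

|M| = f_obj/|f_eye| = 105/2 = 52.500.

52.5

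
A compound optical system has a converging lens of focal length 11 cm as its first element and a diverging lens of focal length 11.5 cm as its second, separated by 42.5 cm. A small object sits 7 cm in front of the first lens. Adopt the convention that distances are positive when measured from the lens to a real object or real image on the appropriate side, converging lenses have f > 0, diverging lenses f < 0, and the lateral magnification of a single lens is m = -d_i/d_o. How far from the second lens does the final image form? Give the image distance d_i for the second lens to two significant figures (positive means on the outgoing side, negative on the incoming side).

Applying the thin-lens equation to the first lens, 1/11 = 1/7 + 1/d_i1, which gives d_i1 = -19.250 cm.
With d_i1 < 0 the first image is virtual and lies on the object side; the object distance for lens 2 is d_o2 = 42.5 - (-19.250) = 61.750 cm.
Applying the thin-lens equation again with f_2 = -11.5 cm and d_o2 = 61.750 cm gives d_i2 = -9.695 cm.

-9.7 cm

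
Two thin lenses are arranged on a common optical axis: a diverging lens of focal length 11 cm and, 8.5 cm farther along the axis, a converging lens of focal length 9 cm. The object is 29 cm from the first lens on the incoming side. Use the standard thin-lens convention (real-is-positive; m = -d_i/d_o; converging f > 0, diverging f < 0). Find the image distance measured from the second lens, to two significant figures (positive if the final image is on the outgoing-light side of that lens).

Lens 1: 1/d_i1 = 1/f_1 - 1/d_o1 = 1/(-11) - 1/29 = -0.12539 cm^-1, so d_i1 = -7.975 cm.
With d_i1 < 0 the first image is virtual and lies on the object side; the object distance for lens 2 is d_o2 = 8.5 - (-7.975) = 16.475 cm.
Lens 2: 1/d_i2 = 1/f_2 - 1/d_o2 = 1/9 - 1/(16.475) = 0.05041 cm^-1, so d_i2 = 19.836 cm.

20 cm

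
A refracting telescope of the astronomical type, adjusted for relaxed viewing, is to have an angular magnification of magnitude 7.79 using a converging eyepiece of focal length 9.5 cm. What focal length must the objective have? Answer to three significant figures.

74.0 cm

|M| = f_obj/|f_eye|, so f_obj = |M| x |f_eye| = 7.79 x 9.5 = 74.005 cm.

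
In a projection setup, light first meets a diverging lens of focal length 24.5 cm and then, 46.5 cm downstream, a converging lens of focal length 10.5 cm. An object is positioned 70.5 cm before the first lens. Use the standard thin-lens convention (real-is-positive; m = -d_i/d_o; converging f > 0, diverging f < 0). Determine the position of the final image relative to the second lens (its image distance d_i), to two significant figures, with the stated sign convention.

13 cm

Lens 1: 1/d_i1 = 1/f_1 - 1/d_o1 = 1/(-24.5) - 1/70.5 = -0.05500 cm^-1, so d_i1 = -18.182 cm.
With d_i1 < 0 the first image is virtual and lies on the object side; the object distance for lens 2 is d_o2 = 46.5 - (-18.182) = 64.682 cm.
Lens 2: 1/d_i2 = 1/f_2 - 1/d_o2 = 1/10.5 - 1/(64.682) = 0.07978 cm^-1, so d_i2 = 12.535 cm.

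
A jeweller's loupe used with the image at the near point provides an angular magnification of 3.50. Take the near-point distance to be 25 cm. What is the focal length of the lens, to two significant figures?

10 cm

For the image at the near point, M = 1 + D/f.
f = D/(M - 1) = 25/(3.5 - 1) = 10.000 cm.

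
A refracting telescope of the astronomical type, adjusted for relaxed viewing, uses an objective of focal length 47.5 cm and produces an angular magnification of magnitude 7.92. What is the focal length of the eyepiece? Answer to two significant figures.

6.0 cm

|M| = f_obj/f_eye, so f_eye = f_obj/|M| = 47.5/7.92 = 5.997 cm.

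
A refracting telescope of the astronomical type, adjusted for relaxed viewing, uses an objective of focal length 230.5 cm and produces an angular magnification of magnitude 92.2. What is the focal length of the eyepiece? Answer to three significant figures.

|M| = f_obj/f_eye, so f_eye = f_obj/|M| = 230.5/92.2 = 2.500 cm.

2.50 cm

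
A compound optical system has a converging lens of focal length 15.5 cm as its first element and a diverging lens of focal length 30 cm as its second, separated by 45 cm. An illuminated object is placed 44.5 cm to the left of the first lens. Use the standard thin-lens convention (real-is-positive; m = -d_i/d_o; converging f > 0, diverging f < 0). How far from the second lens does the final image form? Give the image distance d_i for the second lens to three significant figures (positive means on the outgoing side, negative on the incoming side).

-12.4 cm

First lens: d_i1 = 1/(1/15.5 - 1/44.5) = 23.784 cm.
That image sits 21.216 cm in front of the second lens, so d_o2 = 21.216 cm.
Second lens: d_i2 = 1/(1/(-30) - 1/(21.216)) = -12.427 cm.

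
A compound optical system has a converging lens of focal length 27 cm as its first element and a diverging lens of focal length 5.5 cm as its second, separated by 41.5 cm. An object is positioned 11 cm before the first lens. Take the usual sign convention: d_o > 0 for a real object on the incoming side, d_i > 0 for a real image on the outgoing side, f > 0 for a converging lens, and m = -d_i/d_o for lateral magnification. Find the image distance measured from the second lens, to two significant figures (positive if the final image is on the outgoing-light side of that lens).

First lens: d_i1 = 1/(1/27 - 1/11) = -18.562 cm.
The intermediate image is virtual, 18.562 cm to the left of lens 1, so d_o2 = L - d_i1 = 41.5 - (-18.562) = 60.062 cm.
Second lens: d_i2 = 1/(1/(-5.5) - 1/(60.062)) = -5.039 cm.

-5.0 cm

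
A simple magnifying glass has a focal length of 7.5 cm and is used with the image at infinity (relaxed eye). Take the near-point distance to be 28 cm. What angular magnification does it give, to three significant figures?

3.73

M = D/f = 28/7.5 = 3.733.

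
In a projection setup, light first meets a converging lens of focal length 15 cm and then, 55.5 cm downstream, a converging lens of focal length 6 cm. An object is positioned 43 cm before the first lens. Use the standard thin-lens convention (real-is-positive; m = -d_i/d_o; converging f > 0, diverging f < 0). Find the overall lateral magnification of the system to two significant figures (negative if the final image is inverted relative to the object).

0.12

Applying the thin-lens equation to the first lens, 1/15 = 1/43 + 1/d_i1, which gives d_i1 = 23.036 cm.
Its lateral magnification is m_1 = -d_i1/d_o1 = -(23.036)/43 = -0.5357.
That image sits 32.464 cm in front of the second lens, so d_o2 = 32.464 cm.
Applying the thin-lens equation again with f_2 = 6 cm and d_o2 = 32.464 cm gives d_i2 = 7.360 cm.
m_2 = -(7.360)/(32.464) = -0.2267.
Total m = m_1 x m_2 = (-0.5357)(-0.2267) = 0.1215.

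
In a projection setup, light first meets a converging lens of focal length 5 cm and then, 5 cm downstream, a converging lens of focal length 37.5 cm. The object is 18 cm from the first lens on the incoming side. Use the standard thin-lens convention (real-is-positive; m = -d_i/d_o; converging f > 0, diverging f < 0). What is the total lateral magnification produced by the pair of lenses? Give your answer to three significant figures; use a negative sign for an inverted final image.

-0.366

Applying the thin-lens equation to the first lens, 1/5 = 1/18 + 1/d_i1, which gives d_i1 = 6.923 cm.
Its lateral magnification is m_1 = -d_i1/d_o1 = -(6.923)/18 = -0.3846.
Since 6.923 cm > 5 cm, the first image lies past the second lens and serves as a virtual object: d_o2 = L - d_i1 = -1.923 cm.
Applying the thin-lens equation again with f_2 = 37.5 cm and d_o2 = -1.923 cm gives d_i2 = 1.829 cm.
m_2 = -(1.829)/(-1.923) = 0.9512.
The system's lateral magnification is m_1 m_2 = (-0.3846)(0.9512) = -0.3659.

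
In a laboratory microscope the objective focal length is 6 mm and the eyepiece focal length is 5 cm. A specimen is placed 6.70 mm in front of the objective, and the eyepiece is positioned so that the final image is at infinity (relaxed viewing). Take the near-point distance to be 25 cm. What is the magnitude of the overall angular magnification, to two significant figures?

43

Convert to cm: f_obj = 6 mm = 0.6 cm; d_o = 6.70 mm = 0.67 cm.
Objective: 1/d_i = 1/f_obj - 1/d_o = 1/0.6 - 1/0.67 = 0.17413 cm^-1, so d_i = 5.743 cm.
m_obj = -d_i/d_o = -5.743/0.67 = -8.571.
Eyepiece angular magnification (image at infinity): M_eye = D/f_e = 25/5 = 5.000.
Overall M = m_obj x M_eye = (-8.571)(5.000) = -42.86.
|M| = 42.86.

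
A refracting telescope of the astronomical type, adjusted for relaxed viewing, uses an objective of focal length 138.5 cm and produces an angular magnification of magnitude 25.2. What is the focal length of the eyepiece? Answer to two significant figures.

|M| = f_obj/f_eye, so f_eye = f_obj/|M| = 138.5/25.2 = 5.496 cm.

5.5 cm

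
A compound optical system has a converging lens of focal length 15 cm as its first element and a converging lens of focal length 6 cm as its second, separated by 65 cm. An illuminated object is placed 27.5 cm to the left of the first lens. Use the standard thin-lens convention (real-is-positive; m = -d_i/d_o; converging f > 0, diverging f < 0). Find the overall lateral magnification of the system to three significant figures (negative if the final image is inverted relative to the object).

0.277

Applying the thin-lens equation to the first lens, 1/15 = 1/27.5 + 1/d_i1, which gives d_i1 = 33.000 cm.
Its lateral magnification is m_1 = -d_i1/d_o1 = -(33.000)/27.5 = -1.2000.
Object distance for lens 2: d_o2 = 65 - 33.000 = 32.000 cm.
Applying the thin-lens equation again with f_2 = 6 cm and d_o2 = 32.000 cm gives d_i2 = 7.385 cm.
m_2 = -(7.385)/(32.000) = -0.2308.
Overall magnification: m = m_1 m_2 = 0.2769.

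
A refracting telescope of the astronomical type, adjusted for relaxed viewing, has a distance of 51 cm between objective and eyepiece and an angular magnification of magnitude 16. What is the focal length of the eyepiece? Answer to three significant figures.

In normal adjustment the tube length equals f_obj + f_eye and |M| = f_obj/f_eye.
So f_obj = 16 f_eye and 16 f_eye + f_eye = 51 cm, giving f_eye = 51/17 = 3.000 cm and f_obj = 48.000 cm.

3.00 cm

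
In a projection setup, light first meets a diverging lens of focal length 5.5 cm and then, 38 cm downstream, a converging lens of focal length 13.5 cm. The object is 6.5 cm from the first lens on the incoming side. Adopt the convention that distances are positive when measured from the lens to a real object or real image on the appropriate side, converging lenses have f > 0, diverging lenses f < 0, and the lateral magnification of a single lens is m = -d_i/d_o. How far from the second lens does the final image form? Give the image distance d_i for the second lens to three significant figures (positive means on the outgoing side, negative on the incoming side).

20.1 cm

Applying the thin-lens equation to the first lens, 1/(-5.5) = 1/6.5 + 1/d_i1, which gives d_i1 = -2.979 cm.
With d_i1 < 0 the first image is virtual and lies on the object side; the object distance for lens 2 is d_o2 = 38 - (-2.979) = 40.979 cm.
Applying the thin-lens equation again with f_2 = 13.5 cm and d_o2 = 40.979 cm gives d_i2 = 20.132 cm.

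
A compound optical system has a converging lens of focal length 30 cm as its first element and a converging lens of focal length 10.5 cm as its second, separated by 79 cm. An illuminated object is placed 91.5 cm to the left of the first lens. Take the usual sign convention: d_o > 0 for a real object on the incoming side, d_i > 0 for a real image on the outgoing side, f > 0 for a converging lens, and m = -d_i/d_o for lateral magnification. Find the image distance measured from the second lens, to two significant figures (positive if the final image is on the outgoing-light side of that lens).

15 cm

Applying the thin-lens equation to the first lens, 1/30 = 1/91.5 + 1/d_i1, which gives d_i1 = 44.634 cm.
Object distance for lens 2: d_o2 = 79 - 44.634 = 34.366 cm.
Applying the thin-lens equation again with f_2 = 10.5 cm and d_o2 = 34.366 cm gives d_i2 = 15.120 cm.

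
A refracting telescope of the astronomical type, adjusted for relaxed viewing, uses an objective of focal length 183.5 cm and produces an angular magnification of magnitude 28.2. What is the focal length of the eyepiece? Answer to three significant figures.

|M| = f_obj/f_eye, so f_eye = f_obj/|M| = 183.5/28.2 = 6.507 cm.

6.51 cm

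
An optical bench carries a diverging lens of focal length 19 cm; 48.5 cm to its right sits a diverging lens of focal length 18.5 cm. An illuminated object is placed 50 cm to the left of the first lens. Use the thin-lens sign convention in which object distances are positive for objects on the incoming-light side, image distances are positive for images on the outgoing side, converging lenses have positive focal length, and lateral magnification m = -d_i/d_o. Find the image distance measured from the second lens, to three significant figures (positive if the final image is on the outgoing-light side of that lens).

Applying the thin-lens equation to the first lens, 1/(-19) = 1/50 + 1/d_i1, which gives d_i1 = -13.768 cm.
The intermediate image is virtual, 13.768 cm to the left of lens 1, so d_o2 = L - d_i1 = 48.5 - (-13.768) = 62.268 cm.
Applying the thin-lens equation again with f_2 = -18.5 cm and d_o2 = 62.268 cm gives d_i2 = -14.263 cm.

-14.3 cm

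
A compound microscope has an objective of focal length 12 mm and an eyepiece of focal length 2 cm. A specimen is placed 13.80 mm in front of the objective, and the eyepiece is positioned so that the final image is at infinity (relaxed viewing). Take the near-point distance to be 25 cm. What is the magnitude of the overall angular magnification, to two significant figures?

83

Convert to cm: f_obj = 12 mm = 1.2 cm; d_o = 13.80 mm = 1.38 cm.
Objective: 1/d_i = 1/f_obj - 1/d_o = 1/1.2 - 1/1.38 = 0.10870 cm^-1, so d_i = 9.200 cm.
m_obj = -d_i/d_o = -9.200/1.38 = -6.667.
Eyepiece angular magnification (image at infinity): M_eye = D/f_e = 25/2 = 12.500.
Overall M = m_obj x M_eye = (-6.667)(12.500) = -83.33.
|M| = 83.33.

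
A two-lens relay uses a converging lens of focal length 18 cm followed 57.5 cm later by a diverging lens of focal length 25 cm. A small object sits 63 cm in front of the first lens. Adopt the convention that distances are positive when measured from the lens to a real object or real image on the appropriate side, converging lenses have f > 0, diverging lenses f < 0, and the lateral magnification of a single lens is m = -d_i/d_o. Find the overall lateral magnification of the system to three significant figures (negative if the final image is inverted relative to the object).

-0.175

Lens 1: 1/d_i1 = 1/f_1 - 1/d_o1 = 1/18 - 1/63 = 0.03968 cm^-1, so d_i1 = 25.200 cm.
m_1 = -(25.200)/63 = -0.4000.
That image sits 32.300 cm in front of the second lens, so d_o2 = 32.300 cm.
Lens 2: 1/d_i2 = 1/f_2 - 1/d_o2 = 1/(-25) - 1/(32.300) = -0.07096 cm^-1, so d_i2 = -14.092 cm.
m_2 = -(-14.092)/(32.300) = 0.4363.
Total m = m_1 x m_2 = (-0.4000)(0.4363) = -0.1745.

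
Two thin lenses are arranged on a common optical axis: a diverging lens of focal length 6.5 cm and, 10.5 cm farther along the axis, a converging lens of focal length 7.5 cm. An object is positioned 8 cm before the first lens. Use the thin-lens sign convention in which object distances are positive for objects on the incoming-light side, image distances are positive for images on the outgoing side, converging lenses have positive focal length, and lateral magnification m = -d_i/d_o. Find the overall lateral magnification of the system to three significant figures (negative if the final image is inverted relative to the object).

-0.510

Applying the thin-lens equation to the first lens, 1/(-6.5) = 1/8 + 1/d_i1, which gives d_i1 = -3.586 cm.
Its lateral magnification is m_1 = -d_i1/d_o1 = -(-3.586)/8 = 0.4483.
With d_i1 < 0 the first image is virtual and lies on the object side; the object distance for lens 2 is d_o2 = 10.5 - (-3.586) = 14.086 cm.
Applying the thin-lens equation again with f_2 = 7.5 cm and d_o2 = 14.086 cm gives d_i2 = 16.041 cm.
m_2 = -(16.041)/(14.086) = -1.1387.
Overall magnification: m = m_1 m_2 = -0.5105.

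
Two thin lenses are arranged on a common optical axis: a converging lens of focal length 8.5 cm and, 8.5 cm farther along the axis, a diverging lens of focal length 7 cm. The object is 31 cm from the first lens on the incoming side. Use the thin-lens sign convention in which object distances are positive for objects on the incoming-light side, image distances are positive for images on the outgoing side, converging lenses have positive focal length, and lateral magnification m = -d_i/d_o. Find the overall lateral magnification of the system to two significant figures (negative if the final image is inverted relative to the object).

-0.70

First lens: d_i1 = 1/(1/8.5 - 1/31) = 11.711 cm.
m_1 = -(11.711)/31 = -0.3778.
Since 11.711 cm > 8.5 cm, the first image lies past the second lens and serves as a virtual object: d_o2 = L - d_i1 = -3.211 cm.
Second lens: d_i2 = 1/(1/(-7) - 1/(-3.211)) = 5.933 cm.
m_2 = -(5.933)/(-3.211) = 1.8475.
Total m = m_1 x m_2 = (-0.3778)(1.8475) = -0.6979.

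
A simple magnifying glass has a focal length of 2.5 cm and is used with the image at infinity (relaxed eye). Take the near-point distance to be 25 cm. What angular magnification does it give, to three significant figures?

10.0

M = D/f = 25/2.5 = 10.000.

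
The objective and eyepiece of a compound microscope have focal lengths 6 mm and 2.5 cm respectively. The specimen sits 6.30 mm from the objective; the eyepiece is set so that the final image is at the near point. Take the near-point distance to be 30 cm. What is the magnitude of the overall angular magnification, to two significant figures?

260

Convert to cm: f_obj = 6 mm = 0.6 cm; d_o = 6.30 mm = 0.63 cm.
Objective: 1/d_i = 1/f_obj - 1/d_o = 1/0.6 - 1/0.63 = 0.07937 cm^-1, so d_i = 12.600 cm.
m_obj = -d_i/d_o = -12.600/0.63 = -20.000.
Eyepiece angular magnification (image at near point): M_eye = 1 + D/f_e = 1 + 30/2.5 = 13.000.
Overall M = m_obj x M_eye = (-20.000)(13.000) = -260.00.
|M| = 260.00.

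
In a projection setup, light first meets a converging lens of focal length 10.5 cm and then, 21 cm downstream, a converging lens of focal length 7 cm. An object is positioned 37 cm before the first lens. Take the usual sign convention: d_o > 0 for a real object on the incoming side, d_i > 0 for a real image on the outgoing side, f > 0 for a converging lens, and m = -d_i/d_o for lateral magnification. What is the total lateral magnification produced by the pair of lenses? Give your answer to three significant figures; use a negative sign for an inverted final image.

-4.20

Applying the thin-lens equation to the first lens, 1/10.5 = 1/37 + 1/d_i1, which gives d_i1 = 14.660 cm.
Its lateral magnification is m_1 = -d_i1/d_o1 = -(14.660)/37 = -0.3962.
The intermediate image is 14.660 cm to the right of lens 1, so d_o2 = L - d_i1 = 21 - 14.660 = 6.340 cm.
Applying the thin-lens equation again with f_2 = 7 cm and d_o2 = 6.340 cm gives d_i2 = -67.200 cm.
m_2 = -(-67.200)/(6.340) = 10.6000.
The system's lateral magnification is m_1 m_2 = (-0.3962)(10.6000) = -4.2000.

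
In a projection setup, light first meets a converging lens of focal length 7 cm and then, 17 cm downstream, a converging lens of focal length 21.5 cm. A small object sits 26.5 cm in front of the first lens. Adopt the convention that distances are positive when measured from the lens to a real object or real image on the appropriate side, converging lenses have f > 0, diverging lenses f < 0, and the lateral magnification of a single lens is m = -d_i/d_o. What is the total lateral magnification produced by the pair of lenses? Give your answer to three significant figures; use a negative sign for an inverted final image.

First lens: d_i1 = 1/(1/7 - 1/26.5) = 9.513 cm.
m_1 = -(9.513)/26.5 = -0.3590.
The intermediate image is 9.513 cm to the right of lens 1, so d_o2 = L - d_i1 = 17 - 9.513 = 7.487 cm.
Second lens: d_i2 = 1/(1/21.5 - 1/(7.487)) = -11.488 cm.
m_2 = -(-11.488)/(7.487) = 1.5343.
Overall magnification: m = m_1 m_2 = -0.5508.

-0.551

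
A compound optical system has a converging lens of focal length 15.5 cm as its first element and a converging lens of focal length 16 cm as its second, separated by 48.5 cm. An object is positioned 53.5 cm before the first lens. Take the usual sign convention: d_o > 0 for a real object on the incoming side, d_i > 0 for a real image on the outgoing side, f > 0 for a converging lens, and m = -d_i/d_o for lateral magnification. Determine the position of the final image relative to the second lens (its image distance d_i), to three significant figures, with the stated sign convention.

Applying the thin-lens equation to the first lens, 1/15.5 = 1/53.5 + 1/d_i1, which gives d_i1 = 21.822 cm.
Object distance for lens 2: d_o2 = 48.5 - 21.822 = 26.678 cm.
Applying the thin-lens equation again with f_2 = 16 cm and d_o2 = 26.678 cm gives d_i2 = 39.975 cm.

40.0 cm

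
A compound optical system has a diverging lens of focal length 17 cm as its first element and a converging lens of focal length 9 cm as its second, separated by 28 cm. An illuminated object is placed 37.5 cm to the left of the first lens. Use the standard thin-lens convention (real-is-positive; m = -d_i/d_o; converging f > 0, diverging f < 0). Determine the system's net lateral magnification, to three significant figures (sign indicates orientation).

Applying the thin-lens equation to the first lens, 1/(-17) = 1/37.5 + 1/d_i1, which gives d_i1 = -11.697 cm.
Its lateral magnification is m_1 = -d_i1/d_o1 = -(-11.697)/37.5 = 0.3119.
With d_i1 < 0 the first image is virtual and lies on the object side; the object distance for lens 2 is d_o2 = 28 - (-11.697) = 39.697 cm.
Applying the thin-lens equation again with f_2 = 9 cm and d_o2 = 39.697 cm gives d_i2 = 11.639 cm.
m_2 = -(11.639)/(39.697) = -0.2932.
The system's lateral magnification is m_1 m_2 = (0.3119)(-0.2932) = -0.0915.

-0.0915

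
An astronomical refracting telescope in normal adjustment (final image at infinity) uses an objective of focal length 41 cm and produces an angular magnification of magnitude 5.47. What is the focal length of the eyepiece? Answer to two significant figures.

7.5 cm

|M| = f_obj/f_eye, so f_eye = f_obj/|M| = 41/5.47 = 7.495 cm.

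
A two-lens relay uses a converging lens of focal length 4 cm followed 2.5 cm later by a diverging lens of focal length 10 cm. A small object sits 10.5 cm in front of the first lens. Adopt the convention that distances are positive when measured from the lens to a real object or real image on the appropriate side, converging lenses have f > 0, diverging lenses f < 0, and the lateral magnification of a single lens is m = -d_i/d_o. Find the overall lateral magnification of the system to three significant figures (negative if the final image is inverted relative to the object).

-1.02

First lens: d_i1 = 1/(1/4 - 1/10.5) = 6.462 cm.
m_1 = -(6.462)/10.5 = -0.6154.
Since 6.462 cm > 2.5 cm, the first image lies past the second lens and serves as a virtual object: d_o2 = L - d_i1 = -3.962 cm.
Second lens: d_i2 = 1/(1/(-10) - 1/(-3.962)) = 6.561 cm.
m_2 = -(6.561)/(-3.962) = 1.6561.
The system's lateral magnification is m_1 m_2 = (-0.6154)(1.6561) = -1.0191.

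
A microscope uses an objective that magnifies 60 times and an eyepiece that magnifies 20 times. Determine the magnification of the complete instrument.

The overall magnification of a compound microscope is the product of the objective and eyepiece magnifications:
M = M_obj x M_eye = 60 x 20 = 1200.

1200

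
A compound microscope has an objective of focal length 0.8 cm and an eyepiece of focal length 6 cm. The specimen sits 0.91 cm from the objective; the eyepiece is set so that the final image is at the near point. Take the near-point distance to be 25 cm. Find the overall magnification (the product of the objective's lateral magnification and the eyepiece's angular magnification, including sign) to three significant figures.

-37.6

Objective: 1/d_i = 1/f_obj - 1/d_o = 1/0.8 - 1/0.91 = 0.15110 cm^-1, so d_i = 6.618 cm.
m_obj = -d_i/d_o = -6.618/0.91 = -7.273.
Eyepiece angular magnification (image at near point): M_eye = 1 + D/f_e = 1 + 25/6 = 5.167.
Overall M = m_obj x M_eye = (-7.273)(5.167) = -37.58.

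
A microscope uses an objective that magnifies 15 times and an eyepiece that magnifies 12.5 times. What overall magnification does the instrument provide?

187.5

The overall magnification of a compound microscope is the product of the objective and eyepiece magnifications:
M = M_obj x M_eye = 15 x 12.5 = 187.5.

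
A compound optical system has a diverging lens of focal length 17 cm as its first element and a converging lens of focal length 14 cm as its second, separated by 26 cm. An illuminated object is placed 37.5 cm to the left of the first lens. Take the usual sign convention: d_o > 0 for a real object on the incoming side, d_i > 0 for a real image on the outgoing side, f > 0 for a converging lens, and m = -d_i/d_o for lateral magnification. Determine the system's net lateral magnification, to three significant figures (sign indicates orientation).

Applying the thin-lens equation to the first lens, 1/(-17) = 1/37.5 + 1/d_i1, which gives d_i1 = -11.697 cm.
Its lateral magnification is m_1 = -d_i1/d_o1 = -(-11.697)/37.5 = 0.3119.
The intermediate image is virtual, 11.697 cm to the left of lens 1, so d_o2 = L - d_i1 = 26 - (-11.697) = 37.697 cm.
Applying the thin-lens equation again with f_2 = 14 cm and d_o2 = 37.697 cm gives d_i2 = 22.271 cm.
m_2 = -(22.271)/(37.697) = -0.5908.
Total m = m_1 x m_2 = (0.3119)(-0.5908) = -0.1843.

-0.184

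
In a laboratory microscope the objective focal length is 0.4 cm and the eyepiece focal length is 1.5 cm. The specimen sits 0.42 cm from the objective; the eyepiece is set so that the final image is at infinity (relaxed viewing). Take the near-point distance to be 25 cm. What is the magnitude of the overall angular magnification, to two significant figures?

Objective: 1/d_i = 1/f_obj - 1/d_o = 1/0.4 - 1/0.42 = 0.11905 cm^-1, so d_i = 8.400 cm.
m_obj = -d_i/d_o = -8.400/0.42 = -20.000.
Eyepiece angular magnification (image at infinity): M_eye = D/f_e = 25/1.5 = 16.667.
Overall M = m_obj x M_eye = (-20.000)(16.667) = -333.33.
|M| = 333.33.

330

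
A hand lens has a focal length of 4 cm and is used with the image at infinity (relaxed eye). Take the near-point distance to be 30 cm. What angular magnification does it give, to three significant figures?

M = D/f = 30/4 = 7.500.

7.50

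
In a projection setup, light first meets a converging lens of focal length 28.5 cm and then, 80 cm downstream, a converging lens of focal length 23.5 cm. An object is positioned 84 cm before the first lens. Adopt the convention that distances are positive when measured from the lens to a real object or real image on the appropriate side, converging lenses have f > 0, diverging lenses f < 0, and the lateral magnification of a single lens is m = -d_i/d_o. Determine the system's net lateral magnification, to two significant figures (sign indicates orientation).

First lens: d_i1 = 1/(1/28.5 - 1/84) = 43.135 cm.
m_1 = -(43.135)/84 = -0.5135.
Object distance for lens 2: d_o2 = 80 - 43.135 = 36.865 cm.
Second lens: d_i2 = 1/(1/23.5 - 1/(36.865)) = 64.821 cm.
m_2 = -(64.821)/(36.865) = -1.7583.
Overall magnification: m = m_1 m_2 = 0.9029.

0.90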